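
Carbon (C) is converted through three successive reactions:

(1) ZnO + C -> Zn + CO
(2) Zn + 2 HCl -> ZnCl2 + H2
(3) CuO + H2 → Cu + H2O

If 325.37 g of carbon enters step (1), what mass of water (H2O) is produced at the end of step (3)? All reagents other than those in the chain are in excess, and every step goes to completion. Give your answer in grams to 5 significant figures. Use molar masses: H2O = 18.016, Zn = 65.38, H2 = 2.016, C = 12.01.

488.08 g

n(C) = 325.37 / 12.01 = 27.0916 mol.
Reaction (1): C→Zn ratio 1:1 ⇒ n(Zn) = 27.0916 mol.
Reaction (2): Zn→H2 ratio 1:1 ⇒ n(H2) = 27.0916 mol.
Reaction (3): H2→H2O ratio 1:1 ⇒ n(H2O) = 27.0916 mol.
Mass of H2O = 27.0916 × 18.016 = 488.082 g.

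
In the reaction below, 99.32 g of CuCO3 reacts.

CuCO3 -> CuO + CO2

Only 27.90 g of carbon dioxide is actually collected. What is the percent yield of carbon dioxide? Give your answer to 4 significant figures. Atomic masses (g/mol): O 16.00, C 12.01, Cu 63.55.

78.87 %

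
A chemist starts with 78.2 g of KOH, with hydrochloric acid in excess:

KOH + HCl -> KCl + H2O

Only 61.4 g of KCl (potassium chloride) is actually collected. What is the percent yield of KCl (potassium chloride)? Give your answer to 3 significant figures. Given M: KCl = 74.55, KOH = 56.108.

59.1 %

n(KOH) = 78.20 g / 56.108 g/mol = 1.394 mol.
From the equation the KOH:KCl mole ratio is 1:1, so n(KCl) = 1.394 × 1/1 = 1.394 mol.
Mass of KCl = 1.394 mol × 74.55 g/mol = 103.9 g.
This is the theoretical yield. Percent yield = 61.4 g / 103.9 g × 100% = 59.09%.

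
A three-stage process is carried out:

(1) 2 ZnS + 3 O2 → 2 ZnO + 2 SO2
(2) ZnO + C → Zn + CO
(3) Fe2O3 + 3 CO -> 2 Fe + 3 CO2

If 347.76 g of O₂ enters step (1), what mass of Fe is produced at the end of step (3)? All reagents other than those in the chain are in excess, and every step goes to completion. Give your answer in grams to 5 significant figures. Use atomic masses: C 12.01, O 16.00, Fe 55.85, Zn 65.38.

M(O2) = 2(16.00) = 32.00 g/mol.
M(Fe) = 55.85 g/mol.
n(O2) = 347.76 / 32.00 = 10.8675 mol.
Reaction (1): O2→ZnO ratio 3:2 ⇒ n(ZnO) = 7.24500 mol.
Reaction (2): ZnO→CO ratio 1:1 ⇒ n(CO) = 7.24500 mol.
Reaction (3): CO→Fe ratio 3:2 ⇒ n(Fe) = 4.83000 mol.
Mass of Fe = 4.83000 × 55.85 = 269.755 g.

269.76 g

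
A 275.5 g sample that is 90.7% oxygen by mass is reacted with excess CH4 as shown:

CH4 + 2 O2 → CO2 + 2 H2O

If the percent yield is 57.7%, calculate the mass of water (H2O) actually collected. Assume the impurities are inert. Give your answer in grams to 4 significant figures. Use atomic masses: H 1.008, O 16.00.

81.17 g

Pure O2 available = 275.5 g × 0.907 = 249.88 g.
M(O2) = 2(16.00) = 32.00 g/mol.
M(H2O) = 2(1.008) + 16.00 = 18.016 g/mol.
n(O2) = 249.88 g / 32.00 g/mol = 7.8087 mol.
From the equation the O2:H2O mole ratio is 2:2, so n(H2O) = 7.8087 × 2/2 = 7.8087 mol.
Mass of H2O = 7.8087 mol × 18.016 g/mol = 140.68 g.
Actual mass collected = 140.68 g × 0.577 = 81.173 g.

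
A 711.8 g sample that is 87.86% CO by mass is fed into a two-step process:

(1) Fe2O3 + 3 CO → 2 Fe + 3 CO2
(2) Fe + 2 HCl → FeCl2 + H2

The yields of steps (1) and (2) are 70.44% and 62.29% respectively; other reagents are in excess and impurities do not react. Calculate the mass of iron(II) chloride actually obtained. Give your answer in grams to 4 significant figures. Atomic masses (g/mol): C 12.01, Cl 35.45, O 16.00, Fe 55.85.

Pure CO = 711.8 × 0.8786 = 625.39 g.
M(CO) = 12.01 + 16.00 = 28.01 g/mol.
M(FeCl2) = 55.85 + 2(35.45) = 126.75 g/mol.
n(CO) = 625.39 / 28.01 = 22.327 mol.
Step 1 (CO:Fe = 3:2): theoretical n(Fe) = 14.885 mol; at 70.44% yield, n(Fe) = 10.485 mol.
Step 2 (Fe:FeCl2 = 1:1): theoretical n(FeCl2) = 10.485 mol, so theoretical mass = 10.485 × 126.75 = 1329.0 g.
At 62.29% yield, actual mass of FeCl2 = 1329.0 × 0.6229 = 827.81 g.

827.8 g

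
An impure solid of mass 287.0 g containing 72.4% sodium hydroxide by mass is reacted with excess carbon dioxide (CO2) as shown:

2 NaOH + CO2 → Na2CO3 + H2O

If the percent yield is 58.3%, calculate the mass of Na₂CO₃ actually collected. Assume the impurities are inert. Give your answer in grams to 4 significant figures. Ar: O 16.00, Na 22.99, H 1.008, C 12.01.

160.5 g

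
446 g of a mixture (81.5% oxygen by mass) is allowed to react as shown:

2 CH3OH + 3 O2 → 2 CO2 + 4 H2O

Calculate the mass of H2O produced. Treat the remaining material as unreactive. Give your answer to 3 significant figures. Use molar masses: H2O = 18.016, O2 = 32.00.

Mass of pure O2 = 446 g × 0.815 = 363.5 g.
n(O2) = 363.5 g / 32.00 g/mol = 11.36 mol.
From the equation the O2:H2O mole ratio is 3:4, so n(H2O) = 11.36 × 4/3 = 15.15 mol.
Mass of H2O = 15.15 mol × 18.016 g/mol = 272.9 g.

273 g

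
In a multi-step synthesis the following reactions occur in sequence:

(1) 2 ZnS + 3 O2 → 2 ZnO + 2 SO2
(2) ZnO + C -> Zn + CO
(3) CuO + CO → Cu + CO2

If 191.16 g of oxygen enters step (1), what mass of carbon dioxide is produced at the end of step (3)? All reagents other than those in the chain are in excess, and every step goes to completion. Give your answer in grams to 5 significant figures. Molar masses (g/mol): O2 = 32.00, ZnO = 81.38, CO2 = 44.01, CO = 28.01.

175.27 g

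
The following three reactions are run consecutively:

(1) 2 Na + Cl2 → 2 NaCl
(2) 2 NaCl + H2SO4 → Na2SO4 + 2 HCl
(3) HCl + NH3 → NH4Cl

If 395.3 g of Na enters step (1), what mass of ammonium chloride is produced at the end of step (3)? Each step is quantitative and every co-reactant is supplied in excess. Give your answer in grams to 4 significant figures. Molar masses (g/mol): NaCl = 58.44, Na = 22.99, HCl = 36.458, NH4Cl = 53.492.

919.8 g

n(Na) = 395.3 / 22.99 = 17.194 mol.
Reaction (1): Na→NaCl ratio 2:2 ⇒ n(NaCl) = 17.194 mol.
Reaction (2): NaCl→HCl ratio 2:2 ⇒ n(HCl) = 17.194 mol.
Reaction (3): HCl→NH4Cl ratio 1:1 ⇒ n(NH4Cl) = 17.194 mol.
Mass of NH4Cl = 17.194 × 53.492 = 919.76 g.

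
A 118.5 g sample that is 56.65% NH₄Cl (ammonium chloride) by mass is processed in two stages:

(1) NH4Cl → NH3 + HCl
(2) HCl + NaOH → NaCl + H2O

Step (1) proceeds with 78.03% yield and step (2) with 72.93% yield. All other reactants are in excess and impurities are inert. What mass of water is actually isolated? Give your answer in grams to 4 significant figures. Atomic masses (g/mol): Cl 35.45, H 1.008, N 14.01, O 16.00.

12.87 g

Pure NH4Cl = 118.5 × 0.5665 = 67.130 g.
M(NH4Cl) = 14.01 + 4(1.008) + 35.45 = 53.492 g/mol.
M(H2O) = 2(1.008) + 16.00 = 18.016 g/mol.
n(NH4Cl) = 67.130 / 53.492 = 1.2550 mol.
Step 1 (NH4Cl:HCl = 1:1): theoretical n(HCl) = 1.2550 mol; at 78.03% yield, n(HCl) = 0.97924 mol.
Step 2 (HCl:H2O = 1:1): theoretical n(H2O) = 0.97924 mol, so theoretical mass = 0.97924 × 18.016 = 17.642 g.
At 72.93% yield, actual mass of H2O = 17.642 × 0.7293 = 12.866 g.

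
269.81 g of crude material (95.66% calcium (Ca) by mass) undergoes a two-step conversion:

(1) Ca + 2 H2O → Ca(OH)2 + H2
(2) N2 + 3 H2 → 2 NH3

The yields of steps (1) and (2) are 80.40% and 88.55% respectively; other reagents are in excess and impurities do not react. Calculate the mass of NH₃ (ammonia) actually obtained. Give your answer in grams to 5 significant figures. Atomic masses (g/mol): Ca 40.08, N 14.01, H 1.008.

52.063 g

Pure Ca = 269.81 × 0.9566 = 258.100 g.
M(Ca) = 40.08 g/mol.
M(NH3) = 14.01 + 3(1.008) = 17.034 g/mol.
n(Ca) = 258.100 / 40.08 = 6.43963 mol.
Step 1 (Ca:H2 = 1:1): theoretical n(H2) = 6.43963 mol; at 80.40% yield, n(H2) = 5.17746 mol.
Step 2 (H2:NH3 = 3:2): theoretical n(NH3) = 3.45164 mol, so theoretical mass = 3.45164 × 17.034 = 58.7952 g.
At 88.55% yield, actual mass of NH3 = 58.7952 × 0.8855 = 52.0632 g.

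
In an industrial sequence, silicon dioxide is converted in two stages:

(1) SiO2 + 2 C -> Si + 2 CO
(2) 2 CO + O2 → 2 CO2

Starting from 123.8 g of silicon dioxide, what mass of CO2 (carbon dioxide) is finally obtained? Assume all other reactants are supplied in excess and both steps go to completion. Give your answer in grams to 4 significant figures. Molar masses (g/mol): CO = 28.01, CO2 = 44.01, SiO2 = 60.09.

181.3 g

n(SiO2) = 123.80 / 60.09 = 2.0602 mol.
Step 1 gives a 1:2 ratio of SiO2 to CO, so n(CO) = 4.1205 mol.
In step 2 the CO:CO2 ratio is 2:2, so n(CO2) = 4.1205 mol.
Mass of CO2 = 4.1205 × 44.01 = 181.34 g.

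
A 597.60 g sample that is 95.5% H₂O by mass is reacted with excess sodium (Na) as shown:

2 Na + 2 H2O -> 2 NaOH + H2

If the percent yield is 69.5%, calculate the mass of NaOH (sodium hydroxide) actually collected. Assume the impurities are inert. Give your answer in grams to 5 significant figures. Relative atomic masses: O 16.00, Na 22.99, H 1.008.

880.60 g

Pure H2O available = 597.60 g × 0.955 = 570.708 g.
M(H2O) = 2(1.008) + 16.00 = 18.016 g/mol.
M(NaOH) = 22.99 + 16.00 + 1.008 = 39.998 g/mol.
n(H2O) = 570.708 g / 18.016 g/mol = 31.6778 mol.
From the equation the H2O:NaOH mole ratio is 2:2, so n(NaOH) = 31.6778 × 2/2 = 31.6778 mol.
Mass of NaOH = 31.6778 mol × 39.998 g/mol = 1267.05 g.
Actual mass collected = 1267.05 g × 0.695 = 880.600 g.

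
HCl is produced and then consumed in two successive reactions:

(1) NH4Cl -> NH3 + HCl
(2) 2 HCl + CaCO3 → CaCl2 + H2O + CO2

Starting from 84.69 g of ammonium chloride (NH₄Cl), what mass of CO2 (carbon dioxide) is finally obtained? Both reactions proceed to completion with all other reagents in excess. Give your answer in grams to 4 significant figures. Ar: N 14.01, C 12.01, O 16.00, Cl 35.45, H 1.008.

M(NH4Cl) = 14.01 + 4(1.008) + 35.45 = 53.492 g/mol.
M(CO2) = 12.01 + 2(16.00) = 44.01 g/mol.
n(NH4Cl) = 84.690 / 53.492 = 1.5832 mol.
Step 1 gives a 1:1 ratio of NH4Cl to HCl, so n(HCl) = 1.5832 mol.
In step 2 the HCl:CO2 ratio is 2:1, so n(CO2) = 0.79161 mol.
Mass of CO2 = 0.79161 × 44.01 = 34.839 g.

34.84 g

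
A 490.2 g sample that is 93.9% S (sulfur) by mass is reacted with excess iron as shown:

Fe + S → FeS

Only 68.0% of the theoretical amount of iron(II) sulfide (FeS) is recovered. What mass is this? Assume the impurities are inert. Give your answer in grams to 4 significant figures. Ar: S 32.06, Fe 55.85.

858.3 g

Pure S available = 490.2 g × 0.939 = 460.30 g.
M(S) = 32.06 g/mol.
M(FeS) = 55.85 + 32.06 = 87.91 g/mol.
n(S) = 460.30 g / 32.06 g/mol = 14.357 mol.
From the equation the S:FeS mole ratio is 1:1, so n(FeS) = 14.357 × 1/1 = 14.357 mol.
Mass of FeS = 14.357 mol × 87.91 g/mol = 1262.2 g.
Actual mass collected = 1262.2 g × 0.680 = 858.27 g.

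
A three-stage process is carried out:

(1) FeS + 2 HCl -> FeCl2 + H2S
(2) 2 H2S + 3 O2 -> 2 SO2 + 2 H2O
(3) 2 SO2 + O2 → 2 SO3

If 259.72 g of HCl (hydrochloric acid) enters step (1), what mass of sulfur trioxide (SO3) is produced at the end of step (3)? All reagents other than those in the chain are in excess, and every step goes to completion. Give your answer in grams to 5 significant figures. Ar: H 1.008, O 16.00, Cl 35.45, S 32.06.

M(HCl) = 1.008 + 35.45 = 36.458 g/mol.
M(SO3) = 32.06 + 3(16.00) = 80.06 g/mol.
n(HCl) = 259.72 / 36.458 = 7.12381 mol.
Reaction (1): HCl→H2S ratio 2:1 ⇒ n(H2S) = 3.56191 mol.
Reaction (2): H2S→SO2 ratio 2:2 ⇒ n(SO2) = 3.56191 mol.
Reaction (3): SO2→SO3 ratio 2:2 ⇒ n(SO3) = 3.56191 mol.
Mass of SO3 = 3.56191 × 80.06 = 285.166 g.

285.17 g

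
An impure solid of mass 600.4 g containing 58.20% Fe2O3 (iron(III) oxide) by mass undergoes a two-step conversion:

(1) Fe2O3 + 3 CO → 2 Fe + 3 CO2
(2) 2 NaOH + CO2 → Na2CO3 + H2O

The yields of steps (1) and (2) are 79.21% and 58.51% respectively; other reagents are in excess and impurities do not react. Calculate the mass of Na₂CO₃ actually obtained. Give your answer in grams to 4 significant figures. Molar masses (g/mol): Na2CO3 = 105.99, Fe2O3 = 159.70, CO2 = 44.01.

Pure Fe2O3 = 600.4 × 0.5820 = 349.43 g.
n(Fe2O3) = 349.43 / 159.70 = 2.1881 mol.
Step 1 (Fe2O3:CO2 = 1:3): theoretical n(CO2) = 6.5642 mol; at 79.21% yield, n(CO2) = 5.1995 mol.
Step 2 (CO2:Na2CO3 = 1:1): theoretical n(Na2CO3) = 5.1995 mol, so theoretical mass = 5.1995 × 105.99 = 551.09 g.
At 58.51% yield, actual mass of Na2CO3 = 551.09 × 0.5851 = 322.44 g.

322.4 g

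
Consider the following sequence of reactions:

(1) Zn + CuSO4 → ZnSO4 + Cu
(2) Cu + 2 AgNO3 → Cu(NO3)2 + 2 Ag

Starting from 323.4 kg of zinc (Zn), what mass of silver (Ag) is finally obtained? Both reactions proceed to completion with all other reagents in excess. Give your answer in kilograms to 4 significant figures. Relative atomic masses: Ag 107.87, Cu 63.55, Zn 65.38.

1067 kg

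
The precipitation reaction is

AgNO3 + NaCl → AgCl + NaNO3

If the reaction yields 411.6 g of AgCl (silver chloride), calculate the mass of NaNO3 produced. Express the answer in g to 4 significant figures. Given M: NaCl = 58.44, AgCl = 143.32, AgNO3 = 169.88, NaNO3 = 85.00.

244.1 g

n(AgCl) = 411.60 g / 143.32 g/mol = 2.8719 mol.
From the equation the AgCl:NaNO3 mole ratio is 1:1, so n(NaNO3) = 2.8719 × 1/1 = 2.8719 mol.
Mass of NaNO3 = 2.8719 mol × 85.00 g/mol = 244.11 g.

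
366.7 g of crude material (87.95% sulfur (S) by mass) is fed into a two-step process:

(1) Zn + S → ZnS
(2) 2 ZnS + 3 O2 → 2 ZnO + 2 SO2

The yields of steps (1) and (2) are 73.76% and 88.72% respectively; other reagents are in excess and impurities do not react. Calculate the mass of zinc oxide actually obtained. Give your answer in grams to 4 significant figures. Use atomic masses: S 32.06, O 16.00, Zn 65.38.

Pure S = 366.7 × 0.8795 = 322.51 g.
M(S) = 32.06 g/mol.
M(ZnO) = 65.38 + 16.00 = 81.38 g/mol.
n(S) = 322.51 / 32.06 = 10.060 mol.
Step 1 (S:ZnS = 1:1): theoretical n(ZnS) = 10.060 mol; at 73.76% yield, n(ZnS) = 7.4200 mol.
Step 2 (ZnS:ZnO = 2:2): theoretical n(ZnO) = 7.4200 mol, so theoretical mass = 7.4200 × 81.38 = 603.84 g.
At 88.72% yield, actual mass of ZnO = 603.84 × 0.8872 = 535.73 g.

535.7 g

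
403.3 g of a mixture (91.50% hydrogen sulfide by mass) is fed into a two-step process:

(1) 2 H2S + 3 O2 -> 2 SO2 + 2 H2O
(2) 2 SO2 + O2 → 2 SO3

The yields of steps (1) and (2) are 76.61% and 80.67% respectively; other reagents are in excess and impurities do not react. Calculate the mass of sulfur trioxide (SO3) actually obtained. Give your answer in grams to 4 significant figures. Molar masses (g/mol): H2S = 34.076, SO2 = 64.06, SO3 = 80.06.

Pure H2S = 403.3 × 0.9150 = 369.02 g.
n(H2S) = 369.02 / 34.076 = 10.829 mol.
Step 1 (H2S:SO2 = 2:2): theoretical n(SO2) = 10.829 mol; at 76.61% yield, n(SO2) = 8.2963 mol.
Step 2 (SO2:SO3 = 2:2): theoretical n(SO3) = 8.2963 mol, so theoretical mass = 8.2963 × 80.06 = 664.20 g.
At 80.67% yield, actual mass of SO3 = 664.20 × 0.8067 = 535.81 g.

535.8 g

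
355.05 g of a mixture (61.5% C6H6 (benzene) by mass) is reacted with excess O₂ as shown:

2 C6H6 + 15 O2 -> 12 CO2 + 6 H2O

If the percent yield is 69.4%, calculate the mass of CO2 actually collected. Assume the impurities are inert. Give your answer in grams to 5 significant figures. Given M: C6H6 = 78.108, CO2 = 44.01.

Pure C6H6 available = 355.05 g × 0.615 = 218.356 g.
n(C6H6) = 218.356 g / 78.108 g/mol = 2.79556 mol.
From the equation the C6H6:CO2 mole ratio is 2:12, so n(CO2) = 2.79556 × 12/2 = 16.7734 mol.
Mass of CO2 = 16.7734 mol × 44.01 g/mol = 738.196 g.
Actual mass collected = 738.196 g × 0.694 = 512.308 g.

512.31 g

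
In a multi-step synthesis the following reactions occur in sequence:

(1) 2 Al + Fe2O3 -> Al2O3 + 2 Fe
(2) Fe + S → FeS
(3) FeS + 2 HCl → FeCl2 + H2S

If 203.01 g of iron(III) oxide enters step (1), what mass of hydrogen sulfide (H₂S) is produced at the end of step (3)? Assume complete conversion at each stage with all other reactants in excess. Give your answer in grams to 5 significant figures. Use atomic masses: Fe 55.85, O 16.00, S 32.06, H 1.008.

86.635 g

M(Fe2O3) = 2(55.85) + 3(16.00) = 159.70 g/mol.
M(H2S) = 2(1.008) + 32.06 = 34.076 g/mol.
n(Fe2O3) = 203.01 / 159.70 = 1.27120 mol.
Reaction (1): Fe2O3→Fe ratio 1:2 ⇒ n(Fe) = 2.54239 mol.
Reaction (2): Fe→FeS ratio 1:1 ⇒ n(FeS) = 2.54239 mol.
Reaction (3): FeS→H2S ratio 1:1 ⇒ n(H2S) = 2.54239 mol.
Mass of H2S = 2.54239 × 34.076 = 86.6345 g.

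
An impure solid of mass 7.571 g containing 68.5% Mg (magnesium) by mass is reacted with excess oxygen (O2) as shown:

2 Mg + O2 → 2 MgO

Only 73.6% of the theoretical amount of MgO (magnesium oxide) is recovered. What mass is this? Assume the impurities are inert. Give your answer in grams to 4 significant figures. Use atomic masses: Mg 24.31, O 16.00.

Pure Mg available = 7.571 g × 0.685 = 5.1861 g.
M(Mg) = 24.31 g/mol.
M(MgO) = 24.31 + 16.00 = 40.31 g/mol.
n(Mg) = 5.1861 g / 24.31 g/mol = 0.21333 mol.
From the equation the Mg:MgO mole ratio is 2:2, so n(MgO) = 0.21333 × 2/2 = 0.21333 mol.
Mass of MgO = 0.21333 mol × 40.31 g/mol = 8.5995 g.
Actual mass collected = 8.5995 g × 0.736 = 6.3292 g.

6.329 g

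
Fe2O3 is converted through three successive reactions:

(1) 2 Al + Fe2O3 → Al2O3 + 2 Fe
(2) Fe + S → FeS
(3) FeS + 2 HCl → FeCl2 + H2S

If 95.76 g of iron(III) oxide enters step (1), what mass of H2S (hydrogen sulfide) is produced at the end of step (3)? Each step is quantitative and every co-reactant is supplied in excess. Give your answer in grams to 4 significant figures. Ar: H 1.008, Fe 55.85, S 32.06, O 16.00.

M(Fe2O3) = 2(55.85) + 3(16.00) = 159.70 g/mol.
M(H2S) = 2(1.008) + 32.06 = 34.076 g/mol.
n(Fe2O3) = 95.76 / 159.70 = 0.59962 mol.
Reaction (1): Fe2O3→Fe ratio 1:2 ⇒ n(Fe) = 1.1992 mol.
Reaction (2): Fe→FeS ratio 1:1 ⇒ n(FeS) = 1.1992 mol.
Reaction (3): FeS→H2S ratio 1:1 ⇒ n(H2S) = 1.1992 mol.
Mass of H2S = 1.1992 × 34.076 = 40.866 g.

40.87 g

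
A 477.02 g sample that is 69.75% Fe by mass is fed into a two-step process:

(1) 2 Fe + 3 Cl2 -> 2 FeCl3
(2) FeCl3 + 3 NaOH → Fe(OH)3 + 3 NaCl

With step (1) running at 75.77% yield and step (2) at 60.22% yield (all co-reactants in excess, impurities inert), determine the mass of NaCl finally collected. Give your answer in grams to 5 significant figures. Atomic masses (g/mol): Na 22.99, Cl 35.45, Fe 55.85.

476.57 g

Pure Fe = 477.02 × 0.6975 = 332.721 g.
M(Fe) = 55.85 g/mol.
M(NaCl) = 22.99 + 35.45 = 58.44 g/mol.
n(Fe) = 332.721 / 55.85 = 5.95741 mol.
Step 1 (Fe:FeCl3 = 2:2): theoretical n(FeCl3) = 5.95741 mol; at 75.77% yield, n(FeCl3) = 4.51393 mol.
Step 2 (FeCl3:NaCl = 1:3): theoretical n(NaCl) = 13.5418 mol, so theoretical mass = 13.5418 × 58.44 = 791.382 g.
At 60.22% yield, actual mass of NaCl = 791.382 × 0.6022 = 476.570 g.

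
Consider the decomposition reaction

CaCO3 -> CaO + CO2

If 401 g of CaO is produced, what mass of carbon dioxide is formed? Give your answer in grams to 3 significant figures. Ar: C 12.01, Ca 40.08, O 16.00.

M(CaO) = 40.08 + 16.00 = 56.08 g/mol.
M(CO2) = 12.01 + 2(16.00) = 44.01 g/mol.
n(CaO) = 401.0 g / 56.08 g/mol = 7.150 mol.
From the equation the CaO:CO2 mole ratio is 1:1, so n(CO2) = 7.150 × 1/1 = 7.150 mol.
Mass of CO2 = 7.150 mol × 44.01 g/mol = 314.7 g.

315 g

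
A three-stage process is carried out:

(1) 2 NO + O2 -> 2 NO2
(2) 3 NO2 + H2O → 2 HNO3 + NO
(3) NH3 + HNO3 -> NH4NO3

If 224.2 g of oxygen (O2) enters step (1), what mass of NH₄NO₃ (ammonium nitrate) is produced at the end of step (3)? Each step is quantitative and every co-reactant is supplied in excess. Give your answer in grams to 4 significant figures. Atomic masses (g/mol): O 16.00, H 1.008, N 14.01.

M(O2) = 2(16.00) = 32.00 g/mol.
M(NH4NO3) = 2(14.01) + 4(1.008) + 3(16.00) = 80.052 g/mol.
n(O2) = 224.2 / 32.00 = 7.0062 mol.
Reaction (1): O2→NO2 ratio 1:2 ⇒ n(NO2) = 14.012 mol.
Reaction (2): NO2→HNO3 ratio 3:2 ⇒ n(HNO3) = 9.3417 mol.
Reaction (3): HNO3→NH4NO3 ratio 1:1 ⇒ n(NH4NO3) = 9.3417 mol.
Mass of NH4NO3 = 9.3417 × 80.052 = 747.82 g.

747.8 g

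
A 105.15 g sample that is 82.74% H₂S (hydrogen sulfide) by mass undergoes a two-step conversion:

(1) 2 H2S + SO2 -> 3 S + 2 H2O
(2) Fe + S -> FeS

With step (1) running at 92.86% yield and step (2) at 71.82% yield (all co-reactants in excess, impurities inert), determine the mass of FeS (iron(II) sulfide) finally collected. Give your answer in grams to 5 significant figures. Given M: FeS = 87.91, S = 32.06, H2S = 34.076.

Pure H2S = 105.15 × 0.8274 = 87.0011 g.
n(H2S) = 87.0011 / 34.076 = 2.55315 mol.
Step 1 (H2S:S = 2:3): theoretical n(S) = 3.82972 mol; at 92.86% yield, n(S) = 3.55628 mol.
Step 2 (S:FeS = 1:1): theoretical n(FeS) = 3.55628 mol, so theoretical mass = 3.55628 × 87.91 = 312.633 g.
At 71.82% yield, actual mass of FeS = 312.633 × 0.7182 = 224.533 g.

224.53 g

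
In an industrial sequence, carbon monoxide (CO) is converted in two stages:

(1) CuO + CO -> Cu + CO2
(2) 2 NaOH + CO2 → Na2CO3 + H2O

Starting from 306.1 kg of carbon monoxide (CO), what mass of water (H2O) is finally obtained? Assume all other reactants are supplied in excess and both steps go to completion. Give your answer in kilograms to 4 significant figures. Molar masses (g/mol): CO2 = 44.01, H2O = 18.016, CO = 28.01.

306.1 kg = 306100 g.
n(CO) = 306100 / 28.01 = 10928 mol.
Step 1 gives a 1:1 ratio of CO to CO2, so n(CO2) = 10928 mol.
In step 2 the CO2:H2O ratio is 1:1, so n(H2O) = 10928 mol.
Mass of H2O = 10928 × 18.016 = 196880 g = 196.9 kg.

196.9 kg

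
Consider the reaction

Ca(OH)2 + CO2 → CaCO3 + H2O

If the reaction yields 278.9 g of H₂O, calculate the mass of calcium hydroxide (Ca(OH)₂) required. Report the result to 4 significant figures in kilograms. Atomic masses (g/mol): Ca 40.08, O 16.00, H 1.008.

M(H2O) = 2(1.008) + 16.00 = 18.016 g/mol.
M(Ca(OH)2) = 40.08 + 2(16.00) + 2(1.008) = 74.096 g/mol.
n(H2O) = 278.90 g / 18.016 g/mol = 15.481 mol.
From the equation the H2O:Ca(OH)2 mole ratio is 1:1, so n(Ca(OH)2) = 15.481 × 1/1 = 15.481 mol.
Mass of Ca(OH)2 = 15.481 mol × 74.096 g/mol = 1147.1 g.
Converting to kg: 1147.1 g = 1.147 kg.

1.147 kg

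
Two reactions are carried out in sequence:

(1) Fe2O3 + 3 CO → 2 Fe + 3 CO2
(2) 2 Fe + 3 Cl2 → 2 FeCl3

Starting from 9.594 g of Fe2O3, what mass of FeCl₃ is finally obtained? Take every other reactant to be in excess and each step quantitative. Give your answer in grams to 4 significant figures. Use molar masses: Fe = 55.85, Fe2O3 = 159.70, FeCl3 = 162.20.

n(Fe2O3) = 9.5940 / 159.70 = 0.060075 mol.
Step 1 gives a 1:2 ratio of Fe2O3 to Fe, so n(Fe) = 0.12015 mol.
In step 2 the Fe:FeCl3 ratio is 2:2, so n(FeCl3) = 0.12015 mol.
Mass of FeCl3 = 0.12015 × 162.20 = 19.488 g.

19.49 g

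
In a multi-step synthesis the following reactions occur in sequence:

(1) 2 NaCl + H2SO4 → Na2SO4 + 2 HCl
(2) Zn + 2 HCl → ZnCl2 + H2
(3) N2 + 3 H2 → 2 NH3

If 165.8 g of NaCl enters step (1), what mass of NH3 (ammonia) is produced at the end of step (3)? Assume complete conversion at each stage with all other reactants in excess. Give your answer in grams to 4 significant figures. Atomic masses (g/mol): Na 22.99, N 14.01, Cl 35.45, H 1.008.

16.11 g

M(NaCl) = 22.99 + 35.45 = 58.44 g/mol.
M(NH3) = 14.01 + 3(1.008) = 17.034 g/mol.
n(NaCl) = 165.8 / 58.44 = 2.8371 mol.
Reaction (1): NaCl→HCl ratio 2:2 ⇒ n(HCl) = 2.8371 mol.
Reaction (2): HCl→H2 ratio 2:1 ⇒ n(H2) = 1.4185 mol.
Reaction (3): H2→NH3 ratio 3:2 ⇒ n(NH3) = 0.94570 mol.
Mass of NH3 = 0.94570 × 17.034 = 16.109 g.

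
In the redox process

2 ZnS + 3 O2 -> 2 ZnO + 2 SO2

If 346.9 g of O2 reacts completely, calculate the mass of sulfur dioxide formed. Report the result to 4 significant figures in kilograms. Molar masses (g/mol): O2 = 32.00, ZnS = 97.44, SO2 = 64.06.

n(O2) = 346.90 g / 32.00 g/mol = 10.841 mol.
From the equation the O2:SO2 mole ratio is 3:2, so n(SO2) = 10.841 × 2/3 = 7.2271 mol.
Mass of SO2 = 7.2271 mol × 64.06 g/mol = 462.97 g.
Converting to kg: 462.97 g = 0.4630 kg.

0.4630 kg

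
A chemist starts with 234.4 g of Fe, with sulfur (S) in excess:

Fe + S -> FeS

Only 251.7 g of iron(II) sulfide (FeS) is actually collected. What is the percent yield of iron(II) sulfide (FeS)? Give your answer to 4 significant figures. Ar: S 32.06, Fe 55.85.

68.22 %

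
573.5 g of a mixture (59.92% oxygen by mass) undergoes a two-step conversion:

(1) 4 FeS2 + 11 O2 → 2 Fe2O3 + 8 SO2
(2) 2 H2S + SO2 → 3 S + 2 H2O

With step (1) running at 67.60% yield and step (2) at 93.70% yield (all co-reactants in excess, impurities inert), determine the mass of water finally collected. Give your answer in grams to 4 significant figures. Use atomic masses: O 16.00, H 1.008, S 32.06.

Pure O2 = 573.5 × 0.5992 = 343.64 g.
M(O2) = 2(16.00) = 32.00 g/mol.
M(H2O) = 2(1.008) + 16.00 = 18.016 g/mol.
n(O2) = 343.64 / 32.00 = 10.739 mol.
Step 1 (O2:SO2 = 11:8): theoretical n(SO2) = 7.8100 mol; at 67.60% yield, n(SO2) = 5.2796 mol.
Step 2 (SO2:H2O = 1:2): theoretical n(H2O) = 10.559 mol, so theoretical mass = 10.559 × 18.016 = 190.23 g.
At 93.70% yield, actual mass of H2O = 190.23 × 0.9370 = 178.25 g.

178.2 g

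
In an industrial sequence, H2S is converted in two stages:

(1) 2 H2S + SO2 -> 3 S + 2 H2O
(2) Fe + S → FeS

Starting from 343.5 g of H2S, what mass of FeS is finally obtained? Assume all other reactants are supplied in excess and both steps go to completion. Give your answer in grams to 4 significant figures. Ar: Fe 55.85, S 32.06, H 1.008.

1329 g

M(H2S) = 2(1.008) + 32.06 = 34.076 g/mol.
M(FeS) = 55.85 + 32.06 = 87.91 g/mol.
n(H2S) = 343.50 / 34.076 = 10.080 mol.
Step 1 gives a 2:3 ratio of H2S to S, so n(S) = 15.121 mol.
In step 2 the S:FeS ratio is 1:1, so n(FeS) = 15.121 mol.
Mass of FeS = 15.121 × 87.91 = 1329.3 g.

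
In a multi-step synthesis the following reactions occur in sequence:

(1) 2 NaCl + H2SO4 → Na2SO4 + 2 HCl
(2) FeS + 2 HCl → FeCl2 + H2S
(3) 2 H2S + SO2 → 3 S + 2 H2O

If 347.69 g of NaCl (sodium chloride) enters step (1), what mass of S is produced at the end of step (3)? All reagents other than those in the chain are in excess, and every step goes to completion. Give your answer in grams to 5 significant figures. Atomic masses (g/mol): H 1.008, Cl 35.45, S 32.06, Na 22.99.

143.06 g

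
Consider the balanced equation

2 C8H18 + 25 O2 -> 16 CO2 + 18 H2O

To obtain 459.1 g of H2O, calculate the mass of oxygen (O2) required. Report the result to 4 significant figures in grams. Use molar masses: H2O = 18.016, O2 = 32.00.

n(H2O) = 459.10 g / 18.016 g/mol = 25.483 mol.
From the equation the H2O:O2 mole ratio is 18:25, so n(O2) = 25.483 × 25/18 = 35.393 mol.
Mass of O2 = 35.393 mol × 32.00 g/mol = 1132.6 g.

1133 g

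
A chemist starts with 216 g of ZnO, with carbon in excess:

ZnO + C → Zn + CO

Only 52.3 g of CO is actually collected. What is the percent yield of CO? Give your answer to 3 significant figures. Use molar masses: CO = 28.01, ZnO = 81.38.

n(ZnO) = 216.0 g / 81.38 g/mol = 2.654 mol.
From the equation the ZnO:CO mole ratio is 1:1, so n(CO) = 2.654 × 1/1 = 2.654 mol.
Mass of CO = 2.654 mol × 28.01 g/mol = 74.34 g.
This is the theoretical yield. Percent yield = 52.3 g / 74.34 g × 100% = 70.35%.

70.3 %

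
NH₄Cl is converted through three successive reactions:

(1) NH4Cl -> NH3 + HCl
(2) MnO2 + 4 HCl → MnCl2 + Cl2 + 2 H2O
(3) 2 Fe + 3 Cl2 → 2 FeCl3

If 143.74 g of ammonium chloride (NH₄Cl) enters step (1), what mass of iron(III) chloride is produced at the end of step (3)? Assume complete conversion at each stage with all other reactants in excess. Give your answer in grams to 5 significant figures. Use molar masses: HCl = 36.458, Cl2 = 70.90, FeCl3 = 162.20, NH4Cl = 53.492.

n(NH4Cl) = 143.74 / 53.492 = 2.68713 mol.
Reaction (1): NH4Cl→HCl ratio 1:1 ⇒ n(HCl) = 2.68713 mol.
Reaction (2): HCl→Cl2 ratio 4:1 ⇒ n(Cl2) = 0.671783 mol.
Reaction (3): Cl2→FeCl3 ratio 3:2 ⇒ n(FeCl3) = 0.447855 mol.
Mass of FeCl3 = 0.447855 × 162.20 = 72.6421 g.

72.642 g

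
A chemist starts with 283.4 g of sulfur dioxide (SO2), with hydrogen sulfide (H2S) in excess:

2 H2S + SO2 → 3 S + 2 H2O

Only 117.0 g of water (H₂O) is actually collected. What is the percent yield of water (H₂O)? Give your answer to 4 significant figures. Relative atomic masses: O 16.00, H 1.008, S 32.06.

M(SO2) = 32.06 + 2(16.00) = 64.06 g/mol.
M(H2O) = 2(1.008) + 16.00 = 18.016 g/mol.
n(SO2) = 283.40 g / 64.06 g/mol = 4.4240 mol.
From the equation the SO2:H2O mole ratio is 1:2, so n(H2O) = 4.4240 × 2/1 = 8.8480 mol.
Mass of H2O = 8.8480 mol × 18.016 g/mol = 159.40 g.
This is the theoretical yield. Percent yield = 117.0 g / 159.40 g × 100% = 73.398%.

73.40 %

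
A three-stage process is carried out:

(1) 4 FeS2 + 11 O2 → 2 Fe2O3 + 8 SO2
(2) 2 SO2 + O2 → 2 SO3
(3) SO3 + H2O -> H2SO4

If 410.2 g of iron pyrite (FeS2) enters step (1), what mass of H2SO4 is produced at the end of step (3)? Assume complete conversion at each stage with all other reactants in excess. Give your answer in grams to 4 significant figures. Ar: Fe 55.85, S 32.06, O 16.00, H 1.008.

670.7 g

M(FeS2) = 55.85 + 2(32.06) = 119.97 g/mol.
M(H2SO4) = 2(1.008) + 32.06 + 4(16.00) = 98.076 g/mol.
n(FeS2) = 410.2 / 119.97 = 3.4192 mol.
Reaction (1): FeS2→SO2 ratio 4:8 ⇒ n(SO2) = 6.8384 mol.
Reaction (2): SO2→SO3 ratio 2:2 ⇒ n(SO3) = 6.8384 mol.
Reaction (3): SO3→H2SO4 ratio 1:1 ⇒ n(H2SO4) = 6.8384 mol.
Mass of H2SO4 = 6.8384 × 98.076 = 670.68 g.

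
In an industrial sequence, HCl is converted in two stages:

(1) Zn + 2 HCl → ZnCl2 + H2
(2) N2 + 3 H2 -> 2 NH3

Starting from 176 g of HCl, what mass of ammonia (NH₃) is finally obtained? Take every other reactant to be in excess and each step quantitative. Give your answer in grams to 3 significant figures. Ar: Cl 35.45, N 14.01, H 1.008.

27.4 g

M(HCl) = 1.008 + 35.45 = 36.458 g/mol.
M(NH3) = 14.01 + 3(1.008) = 17.034 g/mol.
n(HCl) = 176.0 / 36.458 = 4.827 mol.
Step 1 gives a 2:1 ratio of HCl to H2, so n(H2) = 2.414 mol.
In step 2 the H2:NH3 ratio is 3:2, so n(NH3) = 1.609 mol.
Mass of NH3 = 1.609 × 17.034 = 27.41 g.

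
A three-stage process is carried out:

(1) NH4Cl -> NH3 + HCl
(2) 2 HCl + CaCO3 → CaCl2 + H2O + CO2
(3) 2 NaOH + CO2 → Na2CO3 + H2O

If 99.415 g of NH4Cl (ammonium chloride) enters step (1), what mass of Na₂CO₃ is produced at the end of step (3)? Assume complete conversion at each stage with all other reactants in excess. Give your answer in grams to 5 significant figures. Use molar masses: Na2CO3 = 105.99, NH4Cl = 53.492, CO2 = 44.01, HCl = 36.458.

98.491 g

n(NH4Cl) = 99.415 / 53.492 = 1.85850 mol.
Reaction (1): NH4Cl→HCl ratio 1:1 ⇒ n(HCl) = 1.85850 mol.
Reaction (2): HCl→CO2 ratio 2:1 ⇒ n(CO2) = 0.929251 mol.
Reaction (3): CO2→Na2CO3 ratio 1:1 ⇒ n(Na2CO3) = 0.929251 mol.
Mass of Na2CO3 = 0.929251 × 105.99 = 98.4913 g.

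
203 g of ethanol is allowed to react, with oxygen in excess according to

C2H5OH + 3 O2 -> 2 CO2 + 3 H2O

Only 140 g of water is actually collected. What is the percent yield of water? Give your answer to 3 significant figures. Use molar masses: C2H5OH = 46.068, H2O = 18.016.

58.8 %

n(C2H5OH) = 203.0 g / 46.068 g/mol = 4.407 mol.
From the equation the C2H5OH:H2O mole ratio is 1:3, so n(H2O) = 4.407 × 3/1 = 13.22 mol.
Mass of H2O = 13.22 mol × 18.016 g/mol = 238.2 g.
This is the theoretical yield. Percent yield = 140 g / 238.2 g × 100% = 58.78%.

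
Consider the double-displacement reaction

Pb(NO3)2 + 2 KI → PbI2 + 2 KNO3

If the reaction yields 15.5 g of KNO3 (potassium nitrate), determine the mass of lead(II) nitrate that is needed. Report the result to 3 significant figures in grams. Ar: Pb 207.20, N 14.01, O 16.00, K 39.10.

25.4 g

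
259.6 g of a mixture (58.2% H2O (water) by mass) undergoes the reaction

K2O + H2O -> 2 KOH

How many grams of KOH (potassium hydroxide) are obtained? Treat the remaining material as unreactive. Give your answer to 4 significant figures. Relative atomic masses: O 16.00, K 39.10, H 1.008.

Mass of pure H2O = 259.6 g × 0.582 = 151.09 g.
M(H2O) = 2(1.008) + 16.00 = 18.016 g/mol.
M(KOH) = 39.10 + 16.00 + 1.008 = 56.108 g/mol.
n(H2O) = 151.09 g / 18.016 g/mol = 8.3863 mol.
From the equation the H2O:KOH mole ratio is 1:2, so n(KOH) = 8.3863 × 2/1 = 16.773 mol.
Mass of KOH = 16.773 mol × 56.108 g/mol = 941.07 g.

941.1 g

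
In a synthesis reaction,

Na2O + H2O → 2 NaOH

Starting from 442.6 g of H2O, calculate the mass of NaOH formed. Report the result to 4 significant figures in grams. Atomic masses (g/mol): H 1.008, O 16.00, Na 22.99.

1965 g

M(H2O) = 2(1.008) + 16.00 = 18.016 g/mol.
M(NaOH) = 22.99 + 16.00 + 1.008 = 39.998 g/mol.
n(H2O) = 442.60 g / 18.016 g/mol = 24.567 mol.
From the equation the H2O:NaOH mole ratio is 1:2, so n(NaOH) = 24.567 × 2/1 = 49.134 mol.
Mass of NaOH = 49.134 mol × 39.998 g/mol = 1965.3 g.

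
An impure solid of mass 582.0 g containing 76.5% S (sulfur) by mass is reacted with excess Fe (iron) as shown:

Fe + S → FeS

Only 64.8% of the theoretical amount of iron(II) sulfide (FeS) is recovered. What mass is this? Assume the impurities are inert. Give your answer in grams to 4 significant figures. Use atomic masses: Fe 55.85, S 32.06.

Pure S available = 582.0 g × 0.765 = 445.23 g.
M(S) = 32.06 g/mol.
M(FeS) = 55.85 + 32.06 = 87.91 g/mol.
n(S) = 445.23 g / 32.06 g/mol = 13.887 mol.
From the equation the S:FeS mole ratio is 1:1, so n(FeS) = 13.887 × 1/1 = 13.887 mol.
Mass of FeS = 13.887 mol × 87.91 g/mol = 1220.8 g.
Actual mass collected = 1220.8 g × 0.648 = 791.11 g.

791.1 g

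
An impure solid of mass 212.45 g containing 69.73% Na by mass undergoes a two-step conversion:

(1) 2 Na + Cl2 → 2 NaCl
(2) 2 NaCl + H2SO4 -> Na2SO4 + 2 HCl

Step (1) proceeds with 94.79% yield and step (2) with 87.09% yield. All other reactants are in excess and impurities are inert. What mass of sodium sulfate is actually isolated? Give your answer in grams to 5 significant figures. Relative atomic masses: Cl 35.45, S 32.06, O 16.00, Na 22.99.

Pure Na = 212.45 × 0.6973 = 148.141 g.
M(Na) = 22.99 g/mol.
M(Na2SO4) = 2(22.99) + 32.06 + 4(16.00) = 142.04 g/mol.
n(Na) = 148.141 / 22.99 = 6.44373 mol.
Step 1 (Na:NaCl = 2:2): theoretical n(NaCl) = 6.44373 mol; at 94.79% yield, n(NaCl) = 6.10801 mol.
Step 2 (NaCl:Na2SO4 = 2:1): theoretical n(Na2SO4) = 3.05401 mol, so theoretical mass = 3.05401 × 142.04 = 433.791 g.
At 87.09% yield, actual mass of Na2SO4 = 433.791 × 0.8709 = 377.789 g.

377.79 g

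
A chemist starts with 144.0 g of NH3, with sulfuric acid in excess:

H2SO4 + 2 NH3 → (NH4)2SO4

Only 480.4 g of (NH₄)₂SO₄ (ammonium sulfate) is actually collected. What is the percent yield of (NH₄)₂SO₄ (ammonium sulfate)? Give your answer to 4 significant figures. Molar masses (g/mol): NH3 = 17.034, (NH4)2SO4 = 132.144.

n(NH3) = 144.00 g / 17.034 g/mol = 8.4537 mol.
From the equation the NH3:(NH4)2SO4 mole ratio is 2:1, so n((NH4)2SO4) = 8.4537 × 1/2 = 4.2268 mol.
Mass of (NH4)2SO4 = 4.2268 mol × 132.144 g/mol = 558.55 g.
This is the theoretical yield. Percent yield = 480.4 g / 558.55 g × 100% = 86.008%.

86.01 %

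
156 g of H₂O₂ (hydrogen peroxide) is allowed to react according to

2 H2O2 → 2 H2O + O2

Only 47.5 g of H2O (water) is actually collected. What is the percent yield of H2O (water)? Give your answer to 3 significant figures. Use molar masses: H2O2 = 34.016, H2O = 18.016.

57.5 %

n(H2O2) = 156.0 g / 34.016 g/mol = 4.586 mol.
From the equation the H2O2:H2O mole ratio is 2:2, so n(H2O) = 4.586 × 2/2 = 4.586 mol.
Mass of H2O = 4.586 mol × 18.016 g/mol = 82.62 g.
This is the theoretical yield. Percent yield = 47.5 g / 82.62 g × 100% = 57.49%.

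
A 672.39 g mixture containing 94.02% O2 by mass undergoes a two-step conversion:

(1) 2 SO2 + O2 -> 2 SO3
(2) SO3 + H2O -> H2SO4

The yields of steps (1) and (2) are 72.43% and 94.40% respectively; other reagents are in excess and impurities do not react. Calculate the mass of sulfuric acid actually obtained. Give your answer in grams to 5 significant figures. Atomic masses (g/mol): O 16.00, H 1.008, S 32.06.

2649.6 g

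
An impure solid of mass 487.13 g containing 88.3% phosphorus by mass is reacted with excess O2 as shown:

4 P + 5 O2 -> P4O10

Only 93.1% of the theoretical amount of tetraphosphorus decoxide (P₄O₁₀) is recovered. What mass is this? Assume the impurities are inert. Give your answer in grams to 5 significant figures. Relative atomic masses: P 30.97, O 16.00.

917.67 g

Pure P available = 487.13 g × 0.883 = 430.136 g.
M(P) = 30.97 g/mol.
M(P4O10) = 4(30.97) + 10(16.00) = 283.88 g/mol.
n(P) = 430.136 g / 30.97 g/mol = 13.8888 mol.
From the equation the P:P4O10 mole ratio is 4:1, so n(P4O10) = 13.8888 × 1/4 = 3.47220 mol.
Mass of P4O10 = 3.47220 mol × 283.88 g/mol = 985.687 g.
Actual mass collected = 985.687 g × 0.931 = 917.675 g.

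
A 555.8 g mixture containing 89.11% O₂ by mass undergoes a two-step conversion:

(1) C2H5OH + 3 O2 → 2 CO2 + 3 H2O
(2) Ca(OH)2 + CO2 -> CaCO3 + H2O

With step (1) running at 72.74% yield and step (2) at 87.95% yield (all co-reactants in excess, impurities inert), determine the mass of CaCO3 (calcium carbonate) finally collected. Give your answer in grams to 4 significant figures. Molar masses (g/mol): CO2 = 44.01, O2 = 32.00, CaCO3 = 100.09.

660.7 g

Pure O2 = 555.8 × 0.8911 = 495.27 g.
n(O2) = 495.27 / 32.00 = 15.477 mol.
Step 1 (O2:CO2 = 3:2): theoretical n(CO2) = 10.318 mol; at 72.74% yield, n(CO2) = 7.5055 mol.
Step 2 (CO2:CaCO3 = 1:1): theoretical n(CaCO3) = 7.5055 mol, so theoretical mass = 7.5055 × 100.09 = 751.22 g.
At 87.95% yield, actual mass of CaCO3 = 751.22 × 0.8795 = 660.70 g.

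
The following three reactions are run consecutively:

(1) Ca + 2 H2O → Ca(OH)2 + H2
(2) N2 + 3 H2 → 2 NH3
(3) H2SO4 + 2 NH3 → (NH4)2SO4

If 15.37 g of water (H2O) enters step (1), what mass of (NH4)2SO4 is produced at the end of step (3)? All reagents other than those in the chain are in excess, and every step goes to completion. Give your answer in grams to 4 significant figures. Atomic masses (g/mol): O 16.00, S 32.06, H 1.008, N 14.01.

18.79 g

M(H2O) = 2(1.008) + 16.00 = 18.016 g/mol.
M((NH4)2SO4) = 2(14.01) + 8(1.008) + 32.06 + 4(16.00) = 132.144 g/mol.
n(H2O) = 15.37 / 18.016 = 0.85313 mol.
Reaction (1): H2O→H2 ratio 2:1 ⇒ n(H2) = 0.42657 mol.
Reaction (2): H2→NH3 ratio 3:2 ⇒ n(NH3) = 0.28438 mol.
Reaction (3): NH3→(NH4)2SO4 ratio 2:1 ⇒ n((NH4)2SO4) = 0.14219 mol.
Mass of (NH4)2SO4 = 0.14219 × 132.144 = 18.789 g.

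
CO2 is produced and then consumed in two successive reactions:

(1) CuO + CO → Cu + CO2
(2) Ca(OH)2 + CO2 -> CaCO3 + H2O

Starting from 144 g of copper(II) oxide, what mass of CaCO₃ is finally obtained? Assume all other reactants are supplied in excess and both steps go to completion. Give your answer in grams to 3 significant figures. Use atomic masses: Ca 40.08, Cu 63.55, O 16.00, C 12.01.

181 g

M(CuO) = 63.55 + 16.00 = 79.55 g/mol.
M(CaCO3) = 40.08 + 12.01 + 3(16.00) = 100.09 g/mol.
n(CuO) = 144.0 / 79.55 = 1.810 mol.
Step 1 gives a 1:1 ratio of CuO to CO2, so n(CO2) = 1.810 mol.
In step 2 the CO2:CaCO3 ratio is 1:1, so n(CaCO3) = 1.810 mol.
Mass of CaCO3 = 1.810 × 100.09 = 181.2 g.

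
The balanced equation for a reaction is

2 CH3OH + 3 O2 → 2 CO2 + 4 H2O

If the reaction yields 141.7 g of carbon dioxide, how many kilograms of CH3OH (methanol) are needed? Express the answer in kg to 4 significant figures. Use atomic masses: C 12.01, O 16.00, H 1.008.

M(CO2) = 12.01 + 2(16.00) = 44.01 g/mol.
M(CH3OH) = 12.01 + 4(1.008) + 16.00 = 32.042 g/mol.
n(CO2) = 141.70 g / 44.01 g/mol = 3.2197 mol.
From the equation the CO2:CH3OH mole ratio is 2:2, so n(CH3OH) = 3.2197 × 2/2 = 3.2197 mol.
Mass of CH3OH = 3.2197 mol × 32.042 g/mol = 103.17 g.
Converting to kg: 103.17 g = 0.1032 kg.

0.1032 kg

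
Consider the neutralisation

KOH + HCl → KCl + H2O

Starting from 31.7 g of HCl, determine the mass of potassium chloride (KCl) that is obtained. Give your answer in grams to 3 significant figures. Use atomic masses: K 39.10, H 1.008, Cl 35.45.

M(HCl) = 1.008 + 35.45 = 36.458 g/mol.
M(KCl) = 39.10 + 35.45 = 74.55 g/mol.
n(HCl) = 31.70 g / 36.458 g/mol = 0.8695 mol.
From the equation the HCl:KCl mole ratio is 1:1, so n(KCl) = 0.8695 × 1/1 = 0.8695 mol.
Mass of KCl = 0.8695 mol × 74.55 g/mol = 64.82 g.

64.8 g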